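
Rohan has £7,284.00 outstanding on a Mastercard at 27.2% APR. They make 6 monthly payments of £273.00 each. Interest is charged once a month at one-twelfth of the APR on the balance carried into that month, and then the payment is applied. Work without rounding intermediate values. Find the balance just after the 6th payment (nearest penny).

Monthly rate r = 27.2%/12 = 2.26667% = 0.0226667.
Each month: B ← B·(1+r) − £273.00.
Month 1: interest £165.10; balance after payment £7,176.10.
Month 2: interest £162.66; balance after payment £7,065.76.
Month 3: interest £160.16; balance after payment £6,952.92.
Month 4: interest £157.60; balance after payment £6,837.52.
Month 5: interest £154.98; balance after payment £6,719.50.
Month 6: interest £152.31; balance after payment £6,598.81.

£6,598.81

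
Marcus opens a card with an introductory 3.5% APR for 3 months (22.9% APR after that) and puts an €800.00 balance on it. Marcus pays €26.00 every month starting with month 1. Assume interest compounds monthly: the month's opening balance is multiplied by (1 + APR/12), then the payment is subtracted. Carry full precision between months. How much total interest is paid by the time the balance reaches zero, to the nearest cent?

Promo months 1–3 at r₀ = 3.5%/12 = 0.00291667; months 4+ at r₁ = 22.9%/12 = 0.0190833.
After month 3: iterate B ← B·(1+r₀) − €26.00 for 3 months → €728.79.
Then at r₁ with €26.00/mo: n₂ = −ln(1 − r₁·B/P)/ln(1+r₁) ≈ 40.50 → 41 more payments.
Total paid = 43·€26.00 + €12.98 = €1,130.98; interest = €1,130.98 − €800.00 = €330.98.

€330.98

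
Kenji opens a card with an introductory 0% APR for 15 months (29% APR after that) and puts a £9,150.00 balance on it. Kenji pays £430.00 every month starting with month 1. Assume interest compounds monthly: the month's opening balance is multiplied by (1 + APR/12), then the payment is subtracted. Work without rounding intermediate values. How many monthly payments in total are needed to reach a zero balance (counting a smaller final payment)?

22 months

Promo months 1–15 at r₀ = 0%/12 = 0; months 16+ at r₁ = 29%/12 = 0.0241667.
After month 15 (no interest yet): B = £9,150.00 − 15·£430.00 = £2,700.00.
Then at r₁ with £430.00/mo: n₂ = −ln(1 − r₁·B/P)/ln(1+r₁) ≈ 6.89 → 7 more payments.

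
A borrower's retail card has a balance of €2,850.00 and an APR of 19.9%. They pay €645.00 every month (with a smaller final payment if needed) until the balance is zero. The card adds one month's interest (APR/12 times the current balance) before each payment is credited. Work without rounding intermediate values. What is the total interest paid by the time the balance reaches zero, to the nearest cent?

Monthly rate r = 19.9%/12 = 1.65833% = 0.0165833.
Payoff takes n = ⌈−ln(1 − rB₀/P)/ln(1+r)⌉ = ⌈4.627⌉ = 5 payments; the last is €405.53.
Total paid = 4·€645.00 + €405.53 = €2,985.53.
Total interest = total paid − principal = €2,985.53 − €2,850.00 = €135.53.

€135.53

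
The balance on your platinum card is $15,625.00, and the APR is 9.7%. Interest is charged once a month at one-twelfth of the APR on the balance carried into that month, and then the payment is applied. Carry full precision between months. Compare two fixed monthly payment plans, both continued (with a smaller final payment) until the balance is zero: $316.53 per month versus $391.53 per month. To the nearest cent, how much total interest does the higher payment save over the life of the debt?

$1,078.68

Monthly rate r = 9.7%/12 = 0.808333% = 0.00808333.
At $316.53/mo: n = ⌈−ln(1 − rB₀/P)/ln(1+r)⌉ = 64 payments (last $78.57); total interest = total paid − $15,625.00 = $4,394.96.
At $391.53/mo: 49 payments (last $147.84); total interest $3,316.28.
Interest saved = $4,394.96 − $3,316.28 = $1,078.68.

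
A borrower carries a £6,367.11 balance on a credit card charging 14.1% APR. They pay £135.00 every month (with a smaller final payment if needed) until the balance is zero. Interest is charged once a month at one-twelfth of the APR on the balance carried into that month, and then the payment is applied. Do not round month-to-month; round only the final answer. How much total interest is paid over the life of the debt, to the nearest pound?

Monthly rate r = 14.1%/12 = 1.175% = 0.01175.
Payoff takes n = ⌈−ln(1 − rB₀/P)/ln(1+r)⌉ = ⌈69.154⌉ = 70 payments; the last is £20.95.
Total paid = 69·£135.00 + £20.95 = £9,335.95.
Total interest = total paid − principal = £9,335.95 − £6,367.11 = £2,968.84.

£2,969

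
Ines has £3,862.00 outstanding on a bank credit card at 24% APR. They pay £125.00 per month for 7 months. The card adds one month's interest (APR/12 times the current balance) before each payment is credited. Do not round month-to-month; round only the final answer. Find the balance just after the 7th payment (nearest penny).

Monthly rate r = 24%/12 = 2% = 0.02.
Each month: B ← B·(1+r) − £125.00.
Month 1: interest £77.24; balance after payment £3,814.24.
Month 2: interest £76.28; balance after payment £3,765.52.
Month 3: interest £75.31; balance after payment £3,715.84.
Month 4: interest £74.32; balance after payment £3,665.15.
Month 5: interest £73.30; balance after payment £3,613.46.
Month 6: interest £72.27; balance after payment £3,560.72.
Month 7: interest £71.21; balance after payment £3,506.94.

£3,506.94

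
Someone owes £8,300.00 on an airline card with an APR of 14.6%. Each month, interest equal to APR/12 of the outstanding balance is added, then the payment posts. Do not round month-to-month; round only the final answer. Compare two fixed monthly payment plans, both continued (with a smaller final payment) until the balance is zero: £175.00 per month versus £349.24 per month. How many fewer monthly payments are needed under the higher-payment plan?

Monthly rate r = 14.6%/12 = 1.21667% = 0.0121667.
At £175.00/mo: n = ⌈−ln(1 − rB₀/P)/ln(1+r)⌉ = 72 payments (last £27.27); total interest = total paid − £8,300.00 = £4,152.27.
At £349.24/mo: 29 payments (last £77.91); total interest £1,556.63.
Payments saved = 72 − 29 = 43.

43 fewer payments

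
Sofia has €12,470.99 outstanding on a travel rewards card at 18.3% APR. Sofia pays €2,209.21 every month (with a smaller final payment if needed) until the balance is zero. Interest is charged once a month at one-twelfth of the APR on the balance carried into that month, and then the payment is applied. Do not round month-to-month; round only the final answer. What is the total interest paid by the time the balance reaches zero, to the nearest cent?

€669.74

Monthly rate r = 18.3%/12 = 1.525% = 0.01525.
Payoff takes n = ⌈−ln(1 − rB₀/P)/ln(1+r)⌉ = ⌈5.948⌉ = 6 payments; the last is €2,094.68.
Total paid = 5·€2,209.21 + €2,094.68 = €13,140.73.
Total interest = total paid − principal = €13,140.73 − €12,470.99 = €669.74.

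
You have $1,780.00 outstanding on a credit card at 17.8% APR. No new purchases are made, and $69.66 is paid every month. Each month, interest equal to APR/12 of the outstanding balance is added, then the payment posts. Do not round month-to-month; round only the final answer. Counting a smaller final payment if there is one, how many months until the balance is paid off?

33 payments

Monthly rate r = 17.8%/12 = 1.48333% = 0.0148333.
Recurrence: B ← B·(1+r) − $69.66.
Month 1: interest $26.40; balance after payment $1,736.74.
Month 2: interest $25.76; balance after payment $1,692.85.
Closed form: n = −ln(1 − rB₀/P)/ln(1+r) = −ln(0.62097)/ln(1.01483) ≈ 32.360, so the balance reaches zero during payment 33.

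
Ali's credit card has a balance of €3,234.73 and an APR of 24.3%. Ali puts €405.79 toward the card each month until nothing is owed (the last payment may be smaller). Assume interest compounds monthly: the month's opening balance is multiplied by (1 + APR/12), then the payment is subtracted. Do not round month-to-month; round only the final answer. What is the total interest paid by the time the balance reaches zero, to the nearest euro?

Monthly rate r = 24.3%/12 = 2.025% = 0.02025.
Payoff takes n = ⌈−ln(1 − rB₀/P)/ln(1+r)⌉ = ⌈8.781⌉ = 9 payments; the last is €317.79.
Total paid = 8·€405.79 + €317.79 = €3,564.11.
Total interest = total paid − principal = €3,564.11 − €3,234.73 = €329.38.

€329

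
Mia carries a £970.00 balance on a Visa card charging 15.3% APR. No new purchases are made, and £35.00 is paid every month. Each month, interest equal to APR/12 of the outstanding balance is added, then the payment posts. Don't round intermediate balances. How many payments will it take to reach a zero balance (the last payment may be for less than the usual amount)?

35 payments

Monthly rate r = 15.3%/12 = 1.275% = 0.01275.
Recurrence: B ← B·(1+r) − £35.00.
Month 1: interest £12.37; balance after payment £947.37.
Month 2: interest £12.08; balance after payment £924.45.
Closed form: n = −ln(1 − rB₀/P)/ln(1+r) = −ln(0.64664)/ln(1.01275) ≈ 34.411, so the balance reaches zero during payment 35.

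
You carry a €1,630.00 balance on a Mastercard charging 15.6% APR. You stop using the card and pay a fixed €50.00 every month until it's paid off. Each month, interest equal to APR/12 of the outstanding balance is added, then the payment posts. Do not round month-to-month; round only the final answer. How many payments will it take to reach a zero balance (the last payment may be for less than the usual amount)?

Monthly rate r = 15.6%/12 = 1.3% = 0.013.
Recurrence: B ← B·(1+r) − €50.00.
Month 1: interest €21.19; balance after payment €1,601.19.
Month 2: interest €20.82; balance after payment €1,572.01.
Closed form: n = −ln(1 − rB₀/P)/ln(1+r) = −ln(0.5762)/ln(1.013) ≈ 42.683, so the balance reaches zero during payment 43.

43 payments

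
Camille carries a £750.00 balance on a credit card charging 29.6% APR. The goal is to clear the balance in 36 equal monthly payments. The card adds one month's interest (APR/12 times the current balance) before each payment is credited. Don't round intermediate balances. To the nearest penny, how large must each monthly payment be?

£31.67

Monthly rate r = 29.6%/12 = 2.46667% = 0.0246667.
Level-payment amortization: P = B₀·r / (1 − (1+r)^(−n)) = 750.00·0.0246667 / (1 − 1.02467^(−36)).
Denominator 1 − (1+r)^(−36) = 0.584064397.
P = 18.5 / 0.584064397 ≈ 31.67.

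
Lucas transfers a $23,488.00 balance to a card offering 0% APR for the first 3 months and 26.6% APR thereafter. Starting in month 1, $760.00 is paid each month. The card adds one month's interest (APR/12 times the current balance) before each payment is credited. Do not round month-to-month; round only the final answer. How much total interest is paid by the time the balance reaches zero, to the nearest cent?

Promo months 1–3 at r₀ = 0%/12 = 0; months 4+ at r₁ = 26.6%/12 = 0.0221667.
After month 3 (no interest yet): B = $23,488.00 − 3·$760.00 = $21,208.00.
Then at r₁ with $760.00/mo: n₂ = −ln(1 − r₁·B/P)/ln(1+r₁) ≈ 43.96 → 44 more payments.
Total paid = 46·$760.00 + $730.46 = $35,690.46; interest = $35,690.46 − $23,488.00 = $12,202.46.

$12,202.46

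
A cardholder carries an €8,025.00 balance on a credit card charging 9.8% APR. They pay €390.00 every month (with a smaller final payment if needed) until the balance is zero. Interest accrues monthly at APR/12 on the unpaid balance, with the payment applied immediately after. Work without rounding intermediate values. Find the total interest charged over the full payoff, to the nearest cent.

Monthly rate r = 9.8%/12 = 0.816667% = 0.00816667.
Payoff takes n = ⌈−ln(1 − rB₀/P)/ln(1+r)⌉ = ⌈22.620⌉ = 23 payments; the last is €242.03.
Total paid = 22·€390.00 + €242.03 = €8,822.03.
Total interest = total paid − principal = €8,822.03 − €8,025.00 = €797.03.

€797.03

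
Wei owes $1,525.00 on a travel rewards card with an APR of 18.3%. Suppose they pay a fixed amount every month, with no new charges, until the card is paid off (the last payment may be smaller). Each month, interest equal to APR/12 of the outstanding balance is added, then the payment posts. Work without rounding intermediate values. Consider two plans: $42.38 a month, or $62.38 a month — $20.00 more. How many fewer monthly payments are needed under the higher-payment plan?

Monthly rate r = 18.3%/12 = 1.525% = 0.01525.
At $42.38/mo: n = ⌈−ln(1 − rB₀/P)/ln(1+r)⌉ = 53 payments (last $24.53); total interest = total paid − $1,525.00 = $703.29.
At $62.38/mo: 31 payments (last $51.46); total interest $397.86.
Payments saved = 53 − 31 = 22.

22 fewer payments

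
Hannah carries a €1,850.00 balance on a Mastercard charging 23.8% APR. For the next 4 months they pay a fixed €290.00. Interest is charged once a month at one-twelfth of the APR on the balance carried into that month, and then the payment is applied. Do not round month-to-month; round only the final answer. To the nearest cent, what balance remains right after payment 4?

€806.22

Monthly rate r = 23.8%/12 = 1.98333% = 0.0198333.
Each month: B ← B·(1+r) − €290.00.
Month 1: interest €36.69; balance after payment €1,596.69.
Month 2: interest €31.67; balance after payment €1,338.36.
Month 3: interest €26.54; balance after payment €1,074.90.
Month 4: interest €21.32; balance after payment €806.22.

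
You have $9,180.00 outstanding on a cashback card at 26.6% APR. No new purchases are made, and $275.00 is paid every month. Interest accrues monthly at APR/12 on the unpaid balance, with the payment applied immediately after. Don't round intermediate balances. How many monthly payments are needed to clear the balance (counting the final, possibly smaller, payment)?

62 months

Monthly rate r = 26.6%/12 = 2.21667% = 0.0221667.
Recurrence: B ← B·(1+r) − $275.00.
Month 1: interest $203.49; balance after payment $9,108.49.
Month 2: interest $201.90; balance after payment $9,035.39.
Closed form: n = −ln(1 − rB₀/P)/ln(1+r) = −ln(0.26004)/ln(1.02217) ≈ 61.435, so the balance reaches zero during payment 62.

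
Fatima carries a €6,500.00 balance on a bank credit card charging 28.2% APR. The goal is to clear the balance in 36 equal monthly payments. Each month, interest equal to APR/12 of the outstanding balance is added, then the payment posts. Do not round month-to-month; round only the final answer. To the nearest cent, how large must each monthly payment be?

Monthly rate r = 28.2%/12 = 2.35% = 0.0235.
Level-payment amortization: P = B₀·r / (1 − (1+r)^(−n)) = 6500.00·0.0235 / (1 − 1.0235^(−36)).
Denominator 1 − (1+r)^(−36) = 0.56665129.
P = 152.75 / 0.56665129 ≈ 269.57.

€269.57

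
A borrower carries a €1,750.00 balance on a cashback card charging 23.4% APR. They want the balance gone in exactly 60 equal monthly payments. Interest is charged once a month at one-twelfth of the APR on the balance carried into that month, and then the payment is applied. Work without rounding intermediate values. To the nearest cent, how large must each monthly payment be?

€49.74

Monthly rate r = 23.4%/12 = 1.95% = 0.0195.
Level-payment amortization: P = B₀·r / (1 − (1+r)^(−n)) = 1750.00·0.0195 / (1 − 1.0195^(−60)).
Denominator 1 − (1+r)^(−60) = 0.686118158.
P = 34.125 / 0.686118158 ≈ 49.74.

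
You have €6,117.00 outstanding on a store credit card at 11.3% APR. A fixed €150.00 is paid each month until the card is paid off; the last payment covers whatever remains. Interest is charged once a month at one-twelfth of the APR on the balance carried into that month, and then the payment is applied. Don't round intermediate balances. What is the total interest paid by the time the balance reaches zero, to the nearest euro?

Monthly rate r = 11.3%/12 = 0.941667% = 0.00941667.
Payoff takes n = ⌈−ln(1 − rB₀/P)/ln(1+r)⌉ = ⌈51.696⌉ = 52 payments; the last is €104.56.
Total paid = 51·€150.00 + €104.56 = €7,754.56.
Total interest = total paid − principal = €7,754.56 − €6,117.00 = €1,637.56.

€1,638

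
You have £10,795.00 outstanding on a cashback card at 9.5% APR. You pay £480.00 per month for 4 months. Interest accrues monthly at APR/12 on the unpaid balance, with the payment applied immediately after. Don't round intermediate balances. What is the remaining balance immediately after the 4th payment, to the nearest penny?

£9,198.00

Monthly rate r = 9.5%/12 = 0.791667% = 0.00791667.
Each month: B ← B·(1+r) − £480.00.
Month 1: interest £85.46; balance after payment £10,400.46.
Month 2: interest £82.34; balance after payment £10,002.80.
Month 3: interest £79.19; balance after payment £9,601.99.
Month 4: interest £76.02; balance after payment £9,198.00.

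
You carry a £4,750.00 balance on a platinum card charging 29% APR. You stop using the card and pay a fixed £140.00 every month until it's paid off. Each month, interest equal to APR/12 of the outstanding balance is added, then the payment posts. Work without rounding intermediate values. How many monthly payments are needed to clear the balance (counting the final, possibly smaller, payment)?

Monthly rate r = 29%/12 = 2.41667% = 0.0241667.
Recurrence: B ← B·(1+r) − £140.00.
Month 1: interest £114.79; balance after payment £4,724.79.
Month 2: interest £114.18; balance after payment £4,698.97.
Closed form: n = −ln(1 − rB₀/P)/ln(1+r) = −ln(0.18006)/ln(1.02417) ≈ 71.797, so the balance reaches zero during payment 72.

72 months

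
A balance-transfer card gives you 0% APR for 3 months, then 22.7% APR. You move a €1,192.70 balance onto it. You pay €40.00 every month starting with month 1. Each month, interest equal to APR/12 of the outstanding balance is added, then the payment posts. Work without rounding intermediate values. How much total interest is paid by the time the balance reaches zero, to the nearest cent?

Promo months 1–3 at r₀ = 0%/12 = 0; months 4+ at r₁ = 22.7%/12 = 0.0189167.
After month 3 (no interest yet): B = €1,192.70 − 3·€40.00 = €1,072.70.
Then at r₁ with €40.00/mo: n₂ = −ln(1 − r₁·B/P)/ln(1+r₁) ≈ 37.77 → 38 more payments.
Total paid = 40·€40.00 + €30.95 = €1,630.95; interest = €1,630.95 − €1,192.70 = €438.25.

€438.25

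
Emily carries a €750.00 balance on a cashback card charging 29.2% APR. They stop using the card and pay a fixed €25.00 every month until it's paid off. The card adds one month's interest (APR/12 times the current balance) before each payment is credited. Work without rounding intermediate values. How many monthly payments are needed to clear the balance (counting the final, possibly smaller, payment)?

Monthly rate r = 29.2%/12 = 2.43333% = 0.0243333.
Recurrence: B ← B·(1+r) − €25.00.
Month 1: interest €18.25; balance after payment €743.25.
Month 2: interest €18.09; balance after payment €736.34.
Closed form: n = −ln(1 − rB₀/P)/ln(1+r) = −ln(0.27)/ln(1.02433) ≈ 54.460, so the balance reaches zero during payment 55.

55 payments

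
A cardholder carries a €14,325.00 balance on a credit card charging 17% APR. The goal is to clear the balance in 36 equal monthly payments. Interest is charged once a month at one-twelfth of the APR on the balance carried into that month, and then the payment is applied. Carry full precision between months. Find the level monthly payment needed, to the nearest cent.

Monthly rate r = 17%/12 = 1.41667% = 0.0141667.
Level-payment amortization: P = B₀·r / (1 − (1+r)^(−n)) = 14325.00·0.0141667 / (1 − 1.01417^(−36)).
Denominator 1 − (1+r)^(−36) = 0.397351553.
P = 202.938 / 0.397351553 ≈ 510.73.

€510.73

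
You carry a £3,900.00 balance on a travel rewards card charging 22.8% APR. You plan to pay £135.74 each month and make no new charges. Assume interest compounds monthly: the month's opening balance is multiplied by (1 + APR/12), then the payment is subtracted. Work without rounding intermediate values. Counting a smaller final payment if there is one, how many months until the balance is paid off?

42 payments

Monthly rate r = 22.8%/12 = 1.9% = 0.019.
Recurrence: B ← B·(1+r) − £135.74.
Month 1: interest £74.10; balance after payment £3,838.36.
Month 2: interest £72.93; balance after payment £3,775.55.
Closed form: n = −ln(1 − rB₀/P)/ln(1+r) = −ln(0.4541)/ln(1.019) ≈ 41.942, so the balance reaches zero during payment 42.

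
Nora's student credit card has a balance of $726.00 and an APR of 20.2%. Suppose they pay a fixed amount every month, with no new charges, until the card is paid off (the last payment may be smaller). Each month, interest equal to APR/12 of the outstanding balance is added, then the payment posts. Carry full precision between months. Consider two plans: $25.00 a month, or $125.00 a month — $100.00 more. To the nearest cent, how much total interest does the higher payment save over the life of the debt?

$234.50

Monthly rate r = 20.2%/12 = 1.68333% = 0.0168333.
At $25.00/mo: n = ⌈−ln(1 − rB₀/P)/ln(1+r)⌉ = 41 payments (last $5.04); total interest = total paid − $726.00 = $279.04.
At $125.00/mo: 7 payments (last $20.54); total interest $44.54.
Interest saved = $279.04 − $44.54 = $234.50.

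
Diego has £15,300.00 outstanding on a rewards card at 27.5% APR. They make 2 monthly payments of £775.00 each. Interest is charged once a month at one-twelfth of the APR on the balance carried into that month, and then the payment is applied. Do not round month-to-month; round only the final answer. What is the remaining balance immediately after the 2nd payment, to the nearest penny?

£14,441.52

Monthly rate r = 27.5%/12 = 2.29167% = 0.0229167.
Each month: B ← B·(1+r) − £775.00.
Month 1: interest £350.62; balance after payment £14,875.62.
Month 2: interest £340.90; balance after payment £14,441.52.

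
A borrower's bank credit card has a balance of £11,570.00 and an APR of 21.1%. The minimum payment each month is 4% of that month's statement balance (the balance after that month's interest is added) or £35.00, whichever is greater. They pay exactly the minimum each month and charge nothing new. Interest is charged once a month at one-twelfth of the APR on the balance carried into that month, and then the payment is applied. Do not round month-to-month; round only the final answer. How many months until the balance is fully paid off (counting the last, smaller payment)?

Monthly rate r = 21.1%/12 = 1.75833% = 0.0175833.
While 4% of the post-interest balance exceeds £35.00, each month B ← (B·(1+r))·(1 − 0.04), i.e. B shrinks by the factor (1+r)·0.96 = 0.97688.
This holds for months 1–112. Entering month 113 the balance is £842.46; 4% of the post-interest balance is now below £35.00, so the flat £35.00 minimum applies from here.
From month 113 a fixed £35.00 at rate r clears £842.46 in 32 more payments. Total: 112 + 32 = 144 months.

144 months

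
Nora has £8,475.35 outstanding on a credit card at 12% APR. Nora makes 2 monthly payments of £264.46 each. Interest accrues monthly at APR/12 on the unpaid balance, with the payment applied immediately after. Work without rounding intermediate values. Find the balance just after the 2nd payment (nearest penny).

Monthly rate r = 12%/12 = 1% = 0.01.
Each month: B ← B·(1+r) − £264.46.
Month 1: interest £84.75; balance after payment £8,295.64.
Month 2: interest £82.96; balance after payment £8,114.14.

£8,114.14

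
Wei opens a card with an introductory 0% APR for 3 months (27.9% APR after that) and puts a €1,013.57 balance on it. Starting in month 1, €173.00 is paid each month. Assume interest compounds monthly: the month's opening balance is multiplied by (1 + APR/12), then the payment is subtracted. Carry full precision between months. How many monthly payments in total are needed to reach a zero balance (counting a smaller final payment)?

6 months

Promo months 1–3 at r₀ = 0%/12 = 0; months 4+ at r₁ = 27.9%/12 = 0.02325.
After month 3 (no interest yet): B = €1,013.57 − 3·€173.00 = €494.57.
Then at r₁ with €173.00/mo: n₂ = −ln(1 − r₁·B/P)/ln(1+r₁) ≈ 2.99 → 3 more payments.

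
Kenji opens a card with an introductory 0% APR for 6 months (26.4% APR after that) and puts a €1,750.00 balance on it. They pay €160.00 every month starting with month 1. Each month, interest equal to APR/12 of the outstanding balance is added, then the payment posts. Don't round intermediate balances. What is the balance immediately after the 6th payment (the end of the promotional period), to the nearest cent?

€790.00

Promo months 1–6 at r₀ = 0%/12 = 0; months 7+ at r₁ = 26.4%/12 = 0.022.
After month 6 (no interest yet): B = €1,750.00 − 6·€160.00 = €790.00.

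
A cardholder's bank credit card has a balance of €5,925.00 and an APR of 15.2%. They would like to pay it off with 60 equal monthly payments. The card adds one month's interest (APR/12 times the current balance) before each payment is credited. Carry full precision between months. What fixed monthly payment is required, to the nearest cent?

Monthly rate r = 15.2%/12 = 1.26667% = 0.0126667.
Level-payment amortization: P = B₀·r / (1 − (1+r)^(−n)) = 5925.00·0.0126667 / (1 − 1.01267^(−60)).
Denominator 1 − (1+r)^(−60) = 0.530096033.
P = 75.05 / 0.530096033 ≈ 141.58.

€141.58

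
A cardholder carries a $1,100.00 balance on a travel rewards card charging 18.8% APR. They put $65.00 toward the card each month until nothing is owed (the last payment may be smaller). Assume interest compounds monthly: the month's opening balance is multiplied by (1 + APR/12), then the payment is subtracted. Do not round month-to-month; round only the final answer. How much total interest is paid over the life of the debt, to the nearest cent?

Monthly rate r = 18.8%/12 = 1.56667% = 0.0156667.
Payoff takes n = ⌈−ln(1 − rB₀/P)/ln(1+r)⌉ = ⌈19.817⌉ = 20 payments; the last is $53.18.
Total paid = 19·$65.00 + $53.18 = $1,288.18.
Total interest = total paid − principal = $1,288.18 − $1,100.00 = $188.18.

$188.18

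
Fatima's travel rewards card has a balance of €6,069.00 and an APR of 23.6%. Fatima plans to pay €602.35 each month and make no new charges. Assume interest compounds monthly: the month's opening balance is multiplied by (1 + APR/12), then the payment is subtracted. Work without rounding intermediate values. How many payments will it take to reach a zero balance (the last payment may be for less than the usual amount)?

12 payments

Monthly rate r = 23.6%/12 = 1.96667% = 0.0196667.
Recurrence: B ← B·(1+r) − €602.35.
Month 1: interest €119.36; balance after payment €5,586.01.
Month 2: interest €109.86; balance after payment €5,093.52.
Closed form: n = −ln(1 − rB₀/P)/ln(1+r) = −ln(0.80185)/ln(1.01967) ≈ 11.339, so the balance reaches zero during payment 12.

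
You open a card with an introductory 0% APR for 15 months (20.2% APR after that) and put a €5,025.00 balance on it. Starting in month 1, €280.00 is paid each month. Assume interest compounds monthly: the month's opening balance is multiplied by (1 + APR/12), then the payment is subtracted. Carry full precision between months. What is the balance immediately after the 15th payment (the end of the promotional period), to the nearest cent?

Promo months 1–15 at r₀ = 0%/12 = 0; months 16+ at r₁ = 20.2%/12 = 0.0168333.
After month 15 (no interest yet): B = €5,025.00 − 15·€280.00 = €825.00.

€825.00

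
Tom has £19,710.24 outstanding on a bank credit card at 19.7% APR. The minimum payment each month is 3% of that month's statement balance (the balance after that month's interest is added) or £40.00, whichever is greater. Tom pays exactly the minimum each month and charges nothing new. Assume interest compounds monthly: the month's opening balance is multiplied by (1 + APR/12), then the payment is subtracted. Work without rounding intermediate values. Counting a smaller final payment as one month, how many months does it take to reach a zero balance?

239 months

Monthly rate r = 19.7%/12 = 1.64167% = 0.0164167.
While 3% of the post-interest balance exceeds £40.00, each month B ← (B·(1+r))·(1 − 0.03), i.e. B shrinks by the factor (1+r)·0.97 = 0.98592.
This holds for months 1–192. Entering month 193 the balance is £1,296.12; 3% of the post-interest balance is now below £40.00, so the flat £40.00 minimum applies from here.
From month 193 a fixed £40.00 at rate r clears £1,296.12 in 47 more payments. Total: 192 + 47 = 239 months.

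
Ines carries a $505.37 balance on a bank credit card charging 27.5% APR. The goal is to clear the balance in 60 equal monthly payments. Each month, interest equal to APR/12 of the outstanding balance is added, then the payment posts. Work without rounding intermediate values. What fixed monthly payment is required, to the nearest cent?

Monthly rate r = 27.5%/12 = 2.29167% = 0.0229167.
Level-payment amortization: P = B₀·r / (1 − (1+r)^(−n)) = 505.37·0.0229167 / (1 − 1.02292^(−60)).
Denominator 1 − (1+r)^(−60) = 0.743206093.
P = 11.5814 / 0.743206093 ≈ 15.58.

$15.58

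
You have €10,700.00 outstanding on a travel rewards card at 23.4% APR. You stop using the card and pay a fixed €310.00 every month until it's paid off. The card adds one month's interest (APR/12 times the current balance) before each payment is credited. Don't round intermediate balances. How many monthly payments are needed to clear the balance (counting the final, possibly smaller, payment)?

58 payments

Monthly rate r = 23.4%/12 = 1.95% = 0.0195.
Recurrence: B ← B·(1+r) − €310.00.
Month 1: interest €208.65; balance after payment €10,598.65.
Month 2: interest €206.67; balance after payment €10,495.32.
Closed form: n = −ln(1 − rB₀/P)/ln(1+r) = −ln(0.32694)/ln(1.0195) ≈ 57.890, so the balance reaches zero during payment 58.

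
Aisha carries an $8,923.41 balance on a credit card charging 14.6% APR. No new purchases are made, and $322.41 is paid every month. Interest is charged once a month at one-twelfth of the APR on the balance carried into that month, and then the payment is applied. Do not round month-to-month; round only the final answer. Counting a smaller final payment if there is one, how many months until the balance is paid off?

34 payments

Monthly rate r = 14.6%/12 = 1.21667% = 0.0121667.
Recurrence: B ← B·(1+r) − $322.41.
Month 1: interest $108.57; balance after payment $8,709.57.
Month 2: interest $105.97; balance after payment $8,493.12.
Closed form: n = −ln(1 − rB₀/P)/ln(1+r) = −ln(0.66326)/ln(1.01217) ≈ 33.952, so the balance reaches zero during payment 34.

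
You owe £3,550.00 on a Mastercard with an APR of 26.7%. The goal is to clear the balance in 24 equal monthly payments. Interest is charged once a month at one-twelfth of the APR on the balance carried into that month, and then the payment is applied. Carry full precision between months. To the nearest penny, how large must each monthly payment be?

£192.51

Monthly rate r = 26.7%/12 = 2.225% = 0.02225.
Level-payment amortization: P = B₀·r / (1 − (1+r)^(−n)) = 3550.00·0.02225 / (1 − 1.02225^(−24)).
Denominator 1 − (1+r)^(−24) = 0.410302701.
P = 78.9875 / 0.410302701 ≈ 192.51.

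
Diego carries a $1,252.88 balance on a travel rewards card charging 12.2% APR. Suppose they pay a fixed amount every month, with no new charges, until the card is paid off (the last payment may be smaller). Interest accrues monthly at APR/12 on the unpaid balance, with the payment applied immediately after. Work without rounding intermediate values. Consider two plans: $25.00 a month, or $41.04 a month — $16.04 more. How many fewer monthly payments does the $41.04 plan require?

Monthly rate r = 12.2%/12 = 1.01667% = 0.0101667.
At $25.00/mo: n = ⌈−ln(1 − rB₀/P)/ln(1+r)⌉ = 71 payments (last $10.57); total interest = total paid − $1,252.88 = $507.69.
At $41.04/mo: 37 payments (last $30.26); total interest $254.82.
Payments saved = 71 − 37 = 34.

34 fewer payments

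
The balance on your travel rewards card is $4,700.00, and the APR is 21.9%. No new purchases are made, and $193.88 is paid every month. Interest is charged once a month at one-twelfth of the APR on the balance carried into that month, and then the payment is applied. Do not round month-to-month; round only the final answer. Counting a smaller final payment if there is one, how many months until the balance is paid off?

Monthly rate r = 21.9%/12 = 1.825% = 0.01825.
Recurrence: B ← B·(1+r) − $193.88.
Month 1: interest $85.77; balance after payment $4,591.89.
Month 2: interest $83.80; balance after payment $4,481.82.
Closed form: n = −ln(1 − rB₀/P)/ln(1+r) = −ln(0.55759)/ln(1.01825) ≈ 32.299, so the balance reaches zero during payment 33.

33 months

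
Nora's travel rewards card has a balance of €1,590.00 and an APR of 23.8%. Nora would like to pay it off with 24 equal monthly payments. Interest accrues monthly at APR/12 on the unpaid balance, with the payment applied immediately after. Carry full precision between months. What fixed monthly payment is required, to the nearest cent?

Monthly rate r = 23.8%/12 = 1.98333% = 0.0198333.
Level-payment amortization: P = B₀·r / (1 − (1+r)^(−n)) = 1590.00·0.0198333 / (1 − 1.01983^(−24)).
Denominator 1 − (1+r)^(−24) = 0.375835402.
P = 31.535 / 0.375835402 ≈ 83.91.

€83.91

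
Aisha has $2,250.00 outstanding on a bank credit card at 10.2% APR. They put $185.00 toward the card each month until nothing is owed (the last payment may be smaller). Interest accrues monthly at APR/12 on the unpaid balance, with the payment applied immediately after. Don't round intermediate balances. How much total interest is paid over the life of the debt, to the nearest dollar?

Monthly rate r = 10.2%/12 = 0.85% = 0.0085.
Payoff takes n = ⌈−ln(1 − rB₀/P)/ln(1+r)⌉ = ⌈12.892⌉ = 13 payments; the last is $165.15.
Total paid = 12·$185.00 + $165.15 = $2,385.15.
Total interest = total paid − principal = $2,385.15 − $2,250.00 = $135.15.

$135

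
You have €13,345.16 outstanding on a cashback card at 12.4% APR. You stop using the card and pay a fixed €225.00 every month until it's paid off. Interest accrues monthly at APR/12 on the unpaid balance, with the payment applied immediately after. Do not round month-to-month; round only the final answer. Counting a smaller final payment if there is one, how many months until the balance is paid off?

Monthly rate r = 12.4%/12 = 1.03333% = 0.0103333.
Recurrence: B ← B·(1+r) − €225.00.
Month 1: interest €137.90; balance after payment €13,258.06.
Month 2: interest €137.00; balance after payment €13,170.06.
Closed form: n = −ln(1 − rB₀/P)/ln(1+r) = −ln(0.38711)/ln(1.01033) ≈ 92.317, so the balance reaches zero during payment 93.

93 months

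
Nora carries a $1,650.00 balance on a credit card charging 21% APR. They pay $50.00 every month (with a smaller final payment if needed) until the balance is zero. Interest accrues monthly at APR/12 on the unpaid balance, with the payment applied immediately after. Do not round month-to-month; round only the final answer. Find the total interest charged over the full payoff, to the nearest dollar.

$833

Monthly rate r = 21%/12 = 1.75% = 0.0175.
Payoff takes n = ⌈−ln(1 − rB₀/P)/ln(1+r)⌉ = ⌈49.662⌉ = 50 payments; the last is $33.19.
Total paid = 49·$50.00 + $33.19 = $2,483.19.
Total interest = total paid − principal = $2,483.19 − $1,650.00 = $833.19.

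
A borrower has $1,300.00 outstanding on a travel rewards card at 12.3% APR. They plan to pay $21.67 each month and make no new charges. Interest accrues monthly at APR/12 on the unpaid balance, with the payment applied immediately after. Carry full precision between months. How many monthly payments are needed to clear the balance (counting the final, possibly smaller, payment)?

94 payments

Monthly rate r = 12.3%/12 = 1.025% = 0.01025.
Recurrence: B ← B·(1+r) − $21.67.
Month 1: interest $13.33; balance after payment $1,291.65.
Month 2: interest $13.24; balance after payment $1,283.22.
Closed form: n = −ln(1 − rB₀/P)/ln(1+r) = −ln(0.38509)/ln(1.01025) ≈ 93.575, so the balance reaches zero during payment 94.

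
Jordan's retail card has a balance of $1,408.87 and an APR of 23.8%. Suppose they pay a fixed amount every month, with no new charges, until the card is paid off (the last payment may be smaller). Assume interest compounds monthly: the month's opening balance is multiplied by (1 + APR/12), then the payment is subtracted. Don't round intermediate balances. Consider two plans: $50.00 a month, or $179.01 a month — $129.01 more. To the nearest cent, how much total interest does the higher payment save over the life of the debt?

$536.28

Monthly rate r = 23.8%/12 = 1.98333% = 0.0198333.
At $50.00/mo: n = ⌈−ln(1 − rB₀/P)/ln(1+r)⌉ = 42 payments (last $33.63); total interest = total paid − $1,408.87 = $674.76.
At $179.01/mo: 9 payments (last $115.27); total interest $138.48.
Interest saved = $674.76 − $138.48 = $536.28.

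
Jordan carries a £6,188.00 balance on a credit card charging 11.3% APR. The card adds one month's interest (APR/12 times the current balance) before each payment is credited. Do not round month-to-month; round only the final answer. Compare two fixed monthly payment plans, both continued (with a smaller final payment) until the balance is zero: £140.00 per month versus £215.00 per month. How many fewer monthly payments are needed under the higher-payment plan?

24 fewer payments

Monthly rate r = 11.3%/12 = 0.941667% = 0.00941667.
At £140.00/mo: n = ⌈−ln(1 − rB₀/P)/ln(1+r)⌉ = 58 payments (last £59.71); total interest = total paid − £6,188.00 = £1,851.71.
At £215.00/mo: 34 payments (last £156.63); total interest £1,063.63.
Payments saved = 58 − 34 = 24.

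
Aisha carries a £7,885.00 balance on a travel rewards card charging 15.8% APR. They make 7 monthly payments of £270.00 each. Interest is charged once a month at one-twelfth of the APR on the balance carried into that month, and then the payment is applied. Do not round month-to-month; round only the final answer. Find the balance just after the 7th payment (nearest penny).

Monthly rate r = 15.8%/12 = 1.31667% = 0.0131667.
Each month: B ← B·(1+r) − £270.00.
Month 1: interest £103.82; balance after payment £7,718.82.
Month 2: interest £101.63; balance after payment £7,550.45.
Month 3: interest £99.41; balance after payment £7,379.86.
Month 4: interest £97.17; balance after payment £7,207.03.
Month 5: interest £94.89; balance after payment £7,031.93.
Month 6: interest £92.59; balance after payment £6,854.51.
Month 7: interest £90.25; balance after payment £6,674.76.

£6,674.76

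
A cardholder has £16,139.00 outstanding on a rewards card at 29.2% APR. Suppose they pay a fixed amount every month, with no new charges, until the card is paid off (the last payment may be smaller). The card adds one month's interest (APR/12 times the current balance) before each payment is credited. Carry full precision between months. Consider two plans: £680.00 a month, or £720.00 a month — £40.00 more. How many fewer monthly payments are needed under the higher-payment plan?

Monthly rate r = 29.2%/12 = 2.43333% = 0.0243333.
At £680.00/mo: n = ⌈−ln(1 − rB₀/P)/ln(1+r)⌉ = 36 payments (last £571.04); total interest = total paid − £16,139.00 = £8,232.04.
At £720.00/mo: 33 payments (last £572.76); total interest £7,473.76.
Payments saved = 36 − 33 = 3.

3 fewer payments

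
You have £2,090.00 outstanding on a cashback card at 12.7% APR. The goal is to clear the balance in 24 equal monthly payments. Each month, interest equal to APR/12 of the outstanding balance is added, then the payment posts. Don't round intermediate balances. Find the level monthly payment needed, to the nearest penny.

£99.07

Monthly rate r = 12.7%/12 = 1.05833% = 0.0105833.
Level-payment amortization: P = B₀·r / (1 − (1+r)^(−n)) = 2090.00·0.0105833 / (1 − 1.01058^(−24)).
Denominator 1 − (1+r)^(−24) = 0.223272211.
P = 22.1192 / 0.223272211 ≈ 99.07.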